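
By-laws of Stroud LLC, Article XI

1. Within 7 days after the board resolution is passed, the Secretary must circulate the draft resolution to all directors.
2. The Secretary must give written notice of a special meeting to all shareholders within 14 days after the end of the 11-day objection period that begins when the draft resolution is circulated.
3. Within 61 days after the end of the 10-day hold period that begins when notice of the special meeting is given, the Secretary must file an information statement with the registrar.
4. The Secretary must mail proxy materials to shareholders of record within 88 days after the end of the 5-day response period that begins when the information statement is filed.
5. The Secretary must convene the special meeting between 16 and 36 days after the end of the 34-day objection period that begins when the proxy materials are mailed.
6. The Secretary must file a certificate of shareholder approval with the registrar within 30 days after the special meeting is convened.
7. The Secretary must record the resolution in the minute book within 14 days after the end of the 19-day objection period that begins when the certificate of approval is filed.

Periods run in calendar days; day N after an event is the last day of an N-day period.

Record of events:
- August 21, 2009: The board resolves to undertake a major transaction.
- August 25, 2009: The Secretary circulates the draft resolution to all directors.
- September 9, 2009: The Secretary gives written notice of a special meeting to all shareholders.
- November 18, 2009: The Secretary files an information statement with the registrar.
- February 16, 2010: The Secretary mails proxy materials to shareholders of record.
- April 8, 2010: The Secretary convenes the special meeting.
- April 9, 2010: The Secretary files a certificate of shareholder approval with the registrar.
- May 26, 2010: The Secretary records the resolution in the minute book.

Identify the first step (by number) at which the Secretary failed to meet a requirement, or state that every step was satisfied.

Step 7

Step 1 — counting 7 days from August 21, 2009 (when the board resolution is passed) gives a deadline of August 28, 2009; done August 25, 2009 — timely.
Step 2 — counting 14 days from September 5, 2009 (end of the 11-day objection period, which began when the draft resolution is circulated on August 25, 2009) gives a deadline of September 19, 2009; completed September 9, 2009, before the deadline.
Step 3 — counting 61 days from September 19, 2009 (end of the 10-day hold period, which began when notice of the special meeting is given on September 9, 2009) gives a deadline of November 19, 2009; completed November 18, 2009, before the deadline.
Step 4 — counting 88 days from November 23, 2009 (end of the 5-day response period, which began when the information statement is filed on November 18, 2009) gives a deadline of February 19, 2010; completed February 16, 2010, before the deadline.
Step 5 — 16 and 36 days from March 22, 2010 (end of the 34-day objection period, which began when the proxy materials are mailed on February 16, 2010) are April 7, 2010 and April 27, 2010 respectively; April 8, 2010 falls inside that range.
Step 6 — counting 30 days from April 8, 2010 (when the special meeting is convened) gives a deadline of May 8, 2010; April 9, 2010 is within that limit.
Step 7 — counting 14 days from April 28, 2010 (end of the 19-day objection period, which began when the certificate of approval is filed on April 9, 2010) gives a deadline of May 12, 2010; done May 26, 2010 — 14 days late.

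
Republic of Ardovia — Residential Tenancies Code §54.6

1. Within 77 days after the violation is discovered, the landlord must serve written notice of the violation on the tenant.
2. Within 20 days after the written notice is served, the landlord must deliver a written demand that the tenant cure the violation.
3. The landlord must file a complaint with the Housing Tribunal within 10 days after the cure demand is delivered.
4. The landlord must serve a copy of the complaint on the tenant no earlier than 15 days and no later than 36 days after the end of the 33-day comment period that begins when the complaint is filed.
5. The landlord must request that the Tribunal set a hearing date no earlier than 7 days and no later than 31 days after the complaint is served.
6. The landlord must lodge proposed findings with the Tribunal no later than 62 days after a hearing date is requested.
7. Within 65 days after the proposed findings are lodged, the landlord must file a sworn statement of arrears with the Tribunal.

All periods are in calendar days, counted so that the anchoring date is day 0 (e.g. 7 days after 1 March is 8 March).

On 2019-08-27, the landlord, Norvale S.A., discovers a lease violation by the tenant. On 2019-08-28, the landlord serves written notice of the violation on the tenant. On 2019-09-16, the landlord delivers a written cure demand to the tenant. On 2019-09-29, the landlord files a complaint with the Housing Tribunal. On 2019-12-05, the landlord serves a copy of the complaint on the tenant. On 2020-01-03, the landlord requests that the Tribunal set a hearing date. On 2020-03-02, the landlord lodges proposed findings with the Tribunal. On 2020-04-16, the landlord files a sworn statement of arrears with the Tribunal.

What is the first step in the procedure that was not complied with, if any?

Step 3

Step 1 — counting 77 days from 2019-08-27 (when the violation is discovered) gives a deadline of 2019-11-12; 2019-08-28 is within that limit.
Step 2 — counting 20 days from 2019-08-28 (when the written notice is served) gives a deadline of 2019-09-17; completed 2019-09-16, before the deadline.
Step 3 — counting 10 days from 2019-09-16 (when the cure demand is delivered) gives a deadline of 2019-09-26; not done until 2019-09-29, 3 days after the deadline.
The procedure was therefore not followed at step 3.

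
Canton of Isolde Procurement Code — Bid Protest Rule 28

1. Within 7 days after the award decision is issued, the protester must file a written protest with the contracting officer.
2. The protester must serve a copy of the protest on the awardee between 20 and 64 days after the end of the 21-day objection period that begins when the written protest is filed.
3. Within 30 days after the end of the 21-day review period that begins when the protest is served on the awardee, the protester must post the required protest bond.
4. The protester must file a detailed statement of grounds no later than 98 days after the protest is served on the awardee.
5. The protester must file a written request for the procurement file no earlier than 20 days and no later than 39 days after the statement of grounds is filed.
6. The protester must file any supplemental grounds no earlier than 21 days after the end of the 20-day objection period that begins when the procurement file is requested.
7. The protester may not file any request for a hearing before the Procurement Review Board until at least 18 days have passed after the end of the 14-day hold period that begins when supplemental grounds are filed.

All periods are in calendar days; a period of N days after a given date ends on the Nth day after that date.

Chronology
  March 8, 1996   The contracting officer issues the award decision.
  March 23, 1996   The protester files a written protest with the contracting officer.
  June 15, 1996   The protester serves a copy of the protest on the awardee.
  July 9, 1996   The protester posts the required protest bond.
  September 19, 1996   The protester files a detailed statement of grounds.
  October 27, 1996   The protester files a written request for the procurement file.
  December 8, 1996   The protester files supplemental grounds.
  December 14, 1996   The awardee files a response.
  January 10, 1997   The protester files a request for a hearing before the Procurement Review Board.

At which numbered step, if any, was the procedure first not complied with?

Step 1 — counting 7 days from March 8, 1996 (when the award decision is issued) gives a deadline of March 15, 1996; March 23, 1996 misses that deadline by 8 days.
The procedure was therefore not followed at step 1.

Step 1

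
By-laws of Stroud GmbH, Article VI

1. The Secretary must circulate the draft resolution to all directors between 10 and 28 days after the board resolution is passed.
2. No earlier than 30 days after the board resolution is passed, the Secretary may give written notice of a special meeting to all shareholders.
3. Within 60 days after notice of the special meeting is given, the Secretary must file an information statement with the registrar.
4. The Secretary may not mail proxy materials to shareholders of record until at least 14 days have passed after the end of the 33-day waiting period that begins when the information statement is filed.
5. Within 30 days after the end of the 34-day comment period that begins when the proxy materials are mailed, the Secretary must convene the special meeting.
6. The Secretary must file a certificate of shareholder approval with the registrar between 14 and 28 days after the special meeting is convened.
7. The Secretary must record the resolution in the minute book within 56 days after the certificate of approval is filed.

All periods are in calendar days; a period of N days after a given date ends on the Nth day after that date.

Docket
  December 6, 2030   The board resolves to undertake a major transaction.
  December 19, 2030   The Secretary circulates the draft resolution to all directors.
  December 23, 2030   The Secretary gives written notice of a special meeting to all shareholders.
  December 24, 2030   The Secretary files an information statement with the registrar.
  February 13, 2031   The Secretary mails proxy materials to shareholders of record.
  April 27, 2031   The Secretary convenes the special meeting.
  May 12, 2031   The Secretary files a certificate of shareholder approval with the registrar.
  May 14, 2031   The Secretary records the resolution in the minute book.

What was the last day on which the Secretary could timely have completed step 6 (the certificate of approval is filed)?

Step 6 runs from April 27, 2031, when the special meeting is convened. The window is 14–28 days after April 27, 2031; it closes on May 25, 2031.

May 25, 2031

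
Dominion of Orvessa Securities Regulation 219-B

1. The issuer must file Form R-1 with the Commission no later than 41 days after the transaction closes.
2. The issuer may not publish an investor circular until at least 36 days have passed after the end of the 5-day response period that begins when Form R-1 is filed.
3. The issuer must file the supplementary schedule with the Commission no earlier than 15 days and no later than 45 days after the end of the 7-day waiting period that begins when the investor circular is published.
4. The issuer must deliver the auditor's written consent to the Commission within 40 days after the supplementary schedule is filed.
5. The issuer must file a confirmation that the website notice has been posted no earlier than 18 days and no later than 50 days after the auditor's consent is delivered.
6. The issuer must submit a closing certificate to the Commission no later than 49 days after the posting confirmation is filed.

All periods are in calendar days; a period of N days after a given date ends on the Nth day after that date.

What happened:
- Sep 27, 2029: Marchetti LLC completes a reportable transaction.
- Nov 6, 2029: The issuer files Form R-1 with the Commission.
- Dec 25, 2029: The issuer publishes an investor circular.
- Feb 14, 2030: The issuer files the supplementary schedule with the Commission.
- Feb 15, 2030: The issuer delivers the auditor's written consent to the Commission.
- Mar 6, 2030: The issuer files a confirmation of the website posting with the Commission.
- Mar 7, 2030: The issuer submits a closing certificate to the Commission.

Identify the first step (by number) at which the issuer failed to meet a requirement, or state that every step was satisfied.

None — every step was satisfied

Step 1 — counting 41 days from Sep 27, 2029 (when the transaction closes) gives a deadline of Nov 7, 2029; completed Nov 6, 2029, before the deadline.
Step 2 — must wait 36 days from Nov 11, 2029 (end of the 5-day response period, which began when Form R-1 is filed on Nov 6, 2029), so not before Dec 17, 2029; done Dec 25, 2029 — permitted.
Step 3 — 15 and 45 days from Jan 1, 2030 (end of the 7-day waiting period, which began when the investor circular is published on Dec 25, 2029) are Jan 16, 2030 and Feb 15, 2030 respectively; done Feb 14, 2030, which is between those dates.
Step 4 — counting 40 days from Feb 14, 2030 (when the supplementary schedule is filed) gives a deadline of Mar 26, 2030; done Feb 15, 2030 — timely.
Step 5 — 18 and 50 days from Feb 15, 2030 (when the auditor's consent is delivered) are Mar 5, 2030 and Apr 6, 2030 respectively; Mar 6, 2030 falls inside that range.
Step 6 — counting 49 days from Mar 6, 2030 (when the posting confirmation is filed) gives a deadline of Apr 24, 2030; Mar 7, 2030 is within that limit.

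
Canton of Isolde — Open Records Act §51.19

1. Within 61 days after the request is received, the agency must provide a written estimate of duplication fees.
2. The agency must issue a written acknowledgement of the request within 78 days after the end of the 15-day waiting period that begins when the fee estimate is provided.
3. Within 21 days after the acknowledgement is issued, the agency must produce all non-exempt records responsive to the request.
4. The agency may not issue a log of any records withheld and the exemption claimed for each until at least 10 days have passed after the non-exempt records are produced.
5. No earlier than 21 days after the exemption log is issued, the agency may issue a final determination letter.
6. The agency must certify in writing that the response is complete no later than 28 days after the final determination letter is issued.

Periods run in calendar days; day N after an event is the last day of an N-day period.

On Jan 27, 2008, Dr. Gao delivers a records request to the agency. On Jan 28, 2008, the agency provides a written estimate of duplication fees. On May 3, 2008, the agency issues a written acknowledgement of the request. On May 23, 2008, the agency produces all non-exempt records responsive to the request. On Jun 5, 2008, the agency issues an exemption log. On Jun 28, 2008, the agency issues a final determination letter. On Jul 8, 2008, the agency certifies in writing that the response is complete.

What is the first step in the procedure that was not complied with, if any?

Step 1: 61 days after Jan 27, 2008 (when the request is received) is Mar 28, 2008; completed Jan 28, 2008, before the deadline.
Step 2: 78 days after Feb 12, 2008 (end of the 15-day waiting period, which began when the fee estimate is provided on Jan 28, 2008) is Apr 30, 2008; done May 3, 2008 — 3 days late.
The procedure was therefore not followed at step 2.

Step 2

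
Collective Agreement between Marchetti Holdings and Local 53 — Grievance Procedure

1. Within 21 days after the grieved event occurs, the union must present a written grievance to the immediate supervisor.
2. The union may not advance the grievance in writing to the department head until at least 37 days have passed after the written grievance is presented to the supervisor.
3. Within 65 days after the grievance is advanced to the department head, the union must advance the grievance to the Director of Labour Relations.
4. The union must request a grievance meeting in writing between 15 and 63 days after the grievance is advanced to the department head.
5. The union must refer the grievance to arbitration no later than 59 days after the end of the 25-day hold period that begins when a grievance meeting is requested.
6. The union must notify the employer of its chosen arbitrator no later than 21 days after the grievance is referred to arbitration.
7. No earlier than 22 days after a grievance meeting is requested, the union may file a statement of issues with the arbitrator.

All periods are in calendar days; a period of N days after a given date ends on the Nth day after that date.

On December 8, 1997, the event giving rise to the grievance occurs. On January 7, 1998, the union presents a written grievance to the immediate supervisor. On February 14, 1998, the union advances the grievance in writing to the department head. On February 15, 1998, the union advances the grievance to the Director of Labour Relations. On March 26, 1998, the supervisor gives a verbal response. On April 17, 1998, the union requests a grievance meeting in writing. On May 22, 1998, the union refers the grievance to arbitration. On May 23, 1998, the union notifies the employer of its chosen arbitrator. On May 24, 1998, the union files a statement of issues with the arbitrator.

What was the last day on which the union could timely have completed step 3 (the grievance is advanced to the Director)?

April 20, 1998

Step 3 runs from February 14, 1998, when the grievance is advanced to the department head. 65 days after February 14, 1998 is April 20, 1998.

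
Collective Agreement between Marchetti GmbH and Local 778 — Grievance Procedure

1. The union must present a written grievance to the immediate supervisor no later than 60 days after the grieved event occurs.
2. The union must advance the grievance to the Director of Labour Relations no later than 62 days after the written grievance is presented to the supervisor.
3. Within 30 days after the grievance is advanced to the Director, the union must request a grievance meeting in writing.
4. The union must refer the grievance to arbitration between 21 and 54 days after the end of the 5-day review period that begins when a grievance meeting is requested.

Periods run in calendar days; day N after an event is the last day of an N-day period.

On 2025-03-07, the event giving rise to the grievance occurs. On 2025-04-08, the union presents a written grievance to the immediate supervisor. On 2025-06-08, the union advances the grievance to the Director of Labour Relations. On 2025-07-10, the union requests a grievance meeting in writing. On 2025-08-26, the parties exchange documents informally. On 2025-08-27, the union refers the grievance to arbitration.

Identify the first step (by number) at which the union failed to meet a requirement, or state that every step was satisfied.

Step 3

(1) due by 2025-03-07 + 60 days = 2025-05-06; done 2025-04-08 — timely.
(2) due by 2025-04-08 + 62 days = 2025-06-09; 2025-06-08 is within that limit.
(3) due by 2025-06-08 + 30 days = 2025-07-08; not done until 2025-07-10, 2 days after the deadline.
The procedure was therefore not followed at step 3.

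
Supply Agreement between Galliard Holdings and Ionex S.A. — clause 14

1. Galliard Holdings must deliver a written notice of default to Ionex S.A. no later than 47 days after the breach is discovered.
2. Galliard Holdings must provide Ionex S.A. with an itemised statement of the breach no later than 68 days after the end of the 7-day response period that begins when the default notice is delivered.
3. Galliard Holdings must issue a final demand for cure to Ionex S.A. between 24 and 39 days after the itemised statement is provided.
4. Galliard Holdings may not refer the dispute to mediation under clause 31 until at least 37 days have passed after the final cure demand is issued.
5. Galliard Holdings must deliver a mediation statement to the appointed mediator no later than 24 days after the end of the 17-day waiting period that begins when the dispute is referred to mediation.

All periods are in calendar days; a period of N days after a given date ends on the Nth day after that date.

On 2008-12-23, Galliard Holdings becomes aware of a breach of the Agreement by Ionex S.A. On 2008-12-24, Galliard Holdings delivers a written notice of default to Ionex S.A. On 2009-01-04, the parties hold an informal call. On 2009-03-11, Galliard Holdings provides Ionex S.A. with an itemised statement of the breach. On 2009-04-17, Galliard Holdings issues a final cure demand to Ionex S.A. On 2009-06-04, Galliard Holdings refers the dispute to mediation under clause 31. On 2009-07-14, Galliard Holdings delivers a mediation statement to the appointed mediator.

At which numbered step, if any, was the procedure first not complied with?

Step 1: 47 days after 2008-12-23 (when the breach is discovered) is 2009-02-08; done 2008-12-24 — timely.
Step 2: 68 days after 2008-12-31 (end of the 7-day response period, which began when the default notice is delivered on 2008-12-24) is 2009-03-09; done 2009-03-11 — 2 days late.

Step 2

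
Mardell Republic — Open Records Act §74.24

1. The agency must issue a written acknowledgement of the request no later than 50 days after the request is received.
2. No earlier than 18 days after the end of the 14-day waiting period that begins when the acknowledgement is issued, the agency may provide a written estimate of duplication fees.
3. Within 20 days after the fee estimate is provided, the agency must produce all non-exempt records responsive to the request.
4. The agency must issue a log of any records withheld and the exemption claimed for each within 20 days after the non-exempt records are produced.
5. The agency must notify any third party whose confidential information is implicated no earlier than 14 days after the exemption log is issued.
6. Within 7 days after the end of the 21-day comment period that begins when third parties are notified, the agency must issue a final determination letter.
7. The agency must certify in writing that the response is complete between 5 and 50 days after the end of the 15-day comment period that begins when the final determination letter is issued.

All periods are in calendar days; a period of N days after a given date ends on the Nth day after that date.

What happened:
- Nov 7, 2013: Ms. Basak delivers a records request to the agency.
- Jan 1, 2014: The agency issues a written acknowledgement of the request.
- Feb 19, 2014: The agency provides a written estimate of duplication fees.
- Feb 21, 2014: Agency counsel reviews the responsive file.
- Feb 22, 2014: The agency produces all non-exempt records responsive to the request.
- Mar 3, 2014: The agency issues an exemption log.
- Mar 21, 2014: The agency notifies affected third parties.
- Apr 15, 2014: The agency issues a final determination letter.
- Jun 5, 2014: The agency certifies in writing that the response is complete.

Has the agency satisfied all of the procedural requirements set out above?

No

(1) due by Nov 7, 2013 + 50 days = Dec 27, 2013; done Jan 1, 2014 — 5 days late.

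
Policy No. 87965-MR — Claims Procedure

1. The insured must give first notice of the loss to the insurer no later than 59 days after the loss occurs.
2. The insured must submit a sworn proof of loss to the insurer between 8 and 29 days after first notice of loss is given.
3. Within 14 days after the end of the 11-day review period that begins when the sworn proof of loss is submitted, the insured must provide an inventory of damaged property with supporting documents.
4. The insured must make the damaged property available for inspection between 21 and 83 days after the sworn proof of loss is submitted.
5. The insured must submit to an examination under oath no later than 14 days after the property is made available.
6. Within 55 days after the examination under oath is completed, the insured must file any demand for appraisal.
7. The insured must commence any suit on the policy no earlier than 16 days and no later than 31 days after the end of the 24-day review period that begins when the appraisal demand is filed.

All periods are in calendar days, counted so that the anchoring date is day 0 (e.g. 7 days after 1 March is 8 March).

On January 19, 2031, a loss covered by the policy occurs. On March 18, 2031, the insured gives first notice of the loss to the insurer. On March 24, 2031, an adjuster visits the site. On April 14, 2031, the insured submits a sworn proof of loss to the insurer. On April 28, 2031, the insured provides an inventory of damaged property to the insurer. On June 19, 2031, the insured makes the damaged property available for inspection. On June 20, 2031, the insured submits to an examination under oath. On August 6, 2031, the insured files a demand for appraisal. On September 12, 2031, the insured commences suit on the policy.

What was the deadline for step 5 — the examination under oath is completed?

July 3, 2031

Step 5 runs from June 19, 2031, when the property is made available. 14 days after June 19, 2031 is July 3, 2031.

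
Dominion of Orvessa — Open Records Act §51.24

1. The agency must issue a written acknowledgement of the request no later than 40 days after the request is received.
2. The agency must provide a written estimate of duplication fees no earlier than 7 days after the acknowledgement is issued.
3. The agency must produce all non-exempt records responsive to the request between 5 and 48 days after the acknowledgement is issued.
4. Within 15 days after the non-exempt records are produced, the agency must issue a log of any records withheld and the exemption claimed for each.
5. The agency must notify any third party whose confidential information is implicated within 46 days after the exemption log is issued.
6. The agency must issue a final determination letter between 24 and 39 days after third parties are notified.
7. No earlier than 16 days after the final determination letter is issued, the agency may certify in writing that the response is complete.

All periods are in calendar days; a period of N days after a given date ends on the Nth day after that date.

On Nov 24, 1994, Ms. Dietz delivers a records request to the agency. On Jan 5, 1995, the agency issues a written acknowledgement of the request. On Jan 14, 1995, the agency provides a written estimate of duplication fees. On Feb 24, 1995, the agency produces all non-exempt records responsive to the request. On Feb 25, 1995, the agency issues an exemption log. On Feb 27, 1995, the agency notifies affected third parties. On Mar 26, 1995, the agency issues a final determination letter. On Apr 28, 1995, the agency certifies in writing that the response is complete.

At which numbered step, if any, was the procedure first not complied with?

Step 1

(1) due by Nov 24, 1994 + 40 days = Jan 3, 1995; Jan 5, 1995 misses that deadline by 2 days.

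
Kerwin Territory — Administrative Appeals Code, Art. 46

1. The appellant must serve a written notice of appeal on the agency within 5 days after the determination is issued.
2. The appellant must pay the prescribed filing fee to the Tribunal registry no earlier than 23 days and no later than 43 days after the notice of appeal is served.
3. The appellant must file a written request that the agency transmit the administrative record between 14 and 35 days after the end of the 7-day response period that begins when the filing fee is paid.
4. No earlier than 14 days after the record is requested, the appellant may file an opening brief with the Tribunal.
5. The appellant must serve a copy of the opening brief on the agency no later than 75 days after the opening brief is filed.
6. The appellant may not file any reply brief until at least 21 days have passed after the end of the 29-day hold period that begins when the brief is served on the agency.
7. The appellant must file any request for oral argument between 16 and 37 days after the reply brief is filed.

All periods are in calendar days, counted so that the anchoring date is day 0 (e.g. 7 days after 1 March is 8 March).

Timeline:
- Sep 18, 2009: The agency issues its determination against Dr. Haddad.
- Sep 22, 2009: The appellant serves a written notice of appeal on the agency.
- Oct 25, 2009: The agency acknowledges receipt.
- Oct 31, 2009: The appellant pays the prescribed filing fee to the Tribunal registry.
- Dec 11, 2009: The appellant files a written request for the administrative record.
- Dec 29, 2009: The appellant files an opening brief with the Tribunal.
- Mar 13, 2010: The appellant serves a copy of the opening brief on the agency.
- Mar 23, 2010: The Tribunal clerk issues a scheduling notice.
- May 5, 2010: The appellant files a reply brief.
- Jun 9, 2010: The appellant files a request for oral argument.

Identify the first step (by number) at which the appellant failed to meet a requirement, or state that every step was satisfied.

None — every step was satisfied

Step 1: 5 days after Sep 18, 2009 (when the determination is issued) is Sep 23, 2009; completed Sep 22, 2009, before the deadline.
Step 2: the window is 23–43 days after Sep 22, 2009 (when the notice of appeal is served), so Oct 15, 2009 through Nov 4, 2009; Oct 31, 2009 falls inside that range.
Step 3: the window is 14–35 days after Nov 7, 2009 (end of the 7-day response period, which began when the filing fee is paid on Oct 31, 2009), so Nov 21, 2009 through Dec 12, 2009; Dec 11, 2009 falls inside that range.
Step 4: the earliest permitted date is 14 days after Dec 11, 2009 (when the record is requested), i.e. Dec 25, 2009; Dec 29, 2009 is on or after that date.
Step 5: 75 days after Dec 29, 2009 (when the opening brief is filed) is Mar 14, 2010; done Mar 13, 2010 — timely.
Step 6: the earliest permitted date is 21 days after Apr 11, 2010 (end of the 29-day hold period, which began when the brief is served on the agency on Mar 13, 2010), i.e. May 2, 2010; done May 5, 2010, after the minimum wait.
Step 7: the window is 16–37 days after May 5, 2010 (when the reply brief is filed), so May 21, 2010 through Jun 11, 2010; done Jun 9, 2010, which is between those dates.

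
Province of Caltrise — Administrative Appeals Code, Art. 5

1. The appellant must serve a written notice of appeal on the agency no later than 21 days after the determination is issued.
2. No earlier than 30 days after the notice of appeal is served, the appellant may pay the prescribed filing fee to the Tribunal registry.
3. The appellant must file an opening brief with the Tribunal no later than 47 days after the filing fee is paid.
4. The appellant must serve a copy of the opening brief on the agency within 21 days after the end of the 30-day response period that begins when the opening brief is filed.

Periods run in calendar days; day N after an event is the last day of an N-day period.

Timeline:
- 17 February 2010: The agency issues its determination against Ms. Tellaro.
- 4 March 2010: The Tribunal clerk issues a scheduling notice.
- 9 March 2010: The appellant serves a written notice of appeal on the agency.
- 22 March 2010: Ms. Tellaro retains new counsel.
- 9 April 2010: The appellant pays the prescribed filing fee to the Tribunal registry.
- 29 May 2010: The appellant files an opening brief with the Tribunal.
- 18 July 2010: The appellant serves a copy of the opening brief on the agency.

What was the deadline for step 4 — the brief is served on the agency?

19 July 2010

The opening brief is filed on 29 May 2010; the 30-day response period therefore ends 28 June 2010, and step 4 runs from that date. 21 days after 28 June 2010 is 19 July 2010.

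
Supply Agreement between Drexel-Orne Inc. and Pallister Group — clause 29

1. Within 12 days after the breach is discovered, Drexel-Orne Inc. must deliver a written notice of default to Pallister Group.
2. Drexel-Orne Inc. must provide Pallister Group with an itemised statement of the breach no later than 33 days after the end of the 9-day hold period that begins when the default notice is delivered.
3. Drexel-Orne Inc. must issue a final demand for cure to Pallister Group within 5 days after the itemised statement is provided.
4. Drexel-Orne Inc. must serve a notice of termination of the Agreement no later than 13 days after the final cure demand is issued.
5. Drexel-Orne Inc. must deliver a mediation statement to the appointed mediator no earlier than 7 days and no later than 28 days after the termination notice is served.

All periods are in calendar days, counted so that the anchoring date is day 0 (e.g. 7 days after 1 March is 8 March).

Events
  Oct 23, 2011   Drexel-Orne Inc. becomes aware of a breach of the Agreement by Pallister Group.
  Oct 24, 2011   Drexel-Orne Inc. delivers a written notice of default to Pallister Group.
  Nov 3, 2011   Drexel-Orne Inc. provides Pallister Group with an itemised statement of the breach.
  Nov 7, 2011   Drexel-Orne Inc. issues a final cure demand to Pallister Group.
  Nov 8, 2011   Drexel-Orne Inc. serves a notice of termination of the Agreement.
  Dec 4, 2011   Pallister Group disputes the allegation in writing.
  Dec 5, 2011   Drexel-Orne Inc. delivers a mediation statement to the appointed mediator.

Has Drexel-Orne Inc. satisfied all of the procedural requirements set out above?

Step 1: 12 days after Oct 23, 2011 (when the breach is discovered) is Nov 4, 2011; completed Oct 24, 2011, before the deadline.
Step 2: 33 days after Nov 2, 2011 (end of the 9-day hold period, which began when the default notice is delivered on Oct 24, 2011) is Dec 5, 2011; done Nov 3, 2011 — timely.
Step 3: 5 days after Nov 3, 2011 (when the itemised statement is provided) is Nov 8, 2011; done Nov 7, 2011 — timely.
Step 4: 13 days after Nov 7, 2011 (when the final cure demand is issued) is Nov 20, 2011; completed Nov 8, 2011, before the deadline.
Step 5: the window is 7–28 days after Nov 8, 2011 (when the termination notice is served), so Nov 15, 2011 through Dec 6, 2011; done Dec 5, 2011 — within the window.

Yes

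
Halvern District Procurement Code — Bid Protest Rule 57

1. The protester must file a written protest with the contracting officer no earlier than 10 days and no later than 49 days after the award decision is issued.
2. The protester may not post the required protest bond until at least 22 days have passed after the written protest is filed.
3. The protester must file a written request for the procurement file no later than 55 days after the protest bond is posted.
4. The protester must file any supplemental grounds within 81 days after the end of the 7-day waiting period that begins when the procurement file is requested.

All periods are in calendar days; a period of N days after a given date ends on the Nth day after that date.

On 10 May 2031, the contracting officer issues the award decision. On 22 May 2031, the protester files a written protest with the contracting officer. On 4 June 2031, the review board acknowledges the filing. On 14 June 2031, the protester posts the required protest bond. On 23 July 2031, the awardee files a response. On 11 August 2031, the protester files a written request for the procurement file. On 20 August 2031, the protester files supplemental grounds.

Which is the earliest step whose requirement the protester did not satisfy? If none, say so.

Step 3

Step 1: the window is 10–49 days after 10 May 2031 (when the award decision is issued), so 20 May 2031 through 28 June 2031; done 22 May 2031, which is between those dates.
Step 2: the earliest permitted date is 22 days after 22 May 2031 (when the written protest is filed), i.e. 13 June 2031; done 14 June 2031, after the minimum wait.
Step 3: 55 days after 14 June 2031 (when the protest bond is posted) is 8 August 2031; not done until 11 August 2031, 3 days after the deadline.
Later steps need not be reached.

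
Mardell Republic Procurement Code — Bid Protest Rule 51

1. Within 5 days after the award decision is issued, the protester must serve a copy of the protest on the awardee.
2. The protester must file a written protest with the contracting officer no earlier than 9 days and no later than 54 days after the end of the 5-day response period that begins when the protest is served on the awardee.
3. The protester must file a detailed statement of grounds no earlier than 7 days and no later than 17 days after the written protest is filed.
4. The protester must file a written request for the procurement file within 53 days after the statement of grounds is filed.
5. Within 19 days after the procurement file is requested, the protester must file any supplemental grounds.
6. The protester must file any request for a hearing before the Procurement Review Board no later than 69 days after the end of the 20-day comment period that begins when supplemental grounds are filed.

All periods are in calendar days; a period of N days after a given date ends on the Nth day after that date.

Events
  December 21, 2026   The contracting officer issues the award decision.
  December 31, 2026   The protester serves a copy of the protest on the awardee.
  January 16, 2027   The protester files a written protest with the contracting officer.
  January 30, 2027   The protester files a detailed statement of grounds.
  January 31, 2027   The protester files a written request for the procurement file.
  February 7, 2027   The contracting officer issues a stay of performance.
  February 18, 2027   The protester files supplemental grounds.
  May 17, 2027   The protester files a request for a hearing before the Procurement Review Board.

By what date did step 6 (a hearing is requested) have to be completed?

May 18, 2027

Supplemental grounds are filed on February 18, 2027; the 20-day comment period therefore ends March 10, 2027, and step 6 runs from that date. 69 days after March 10, 2027 is May 18, 2027.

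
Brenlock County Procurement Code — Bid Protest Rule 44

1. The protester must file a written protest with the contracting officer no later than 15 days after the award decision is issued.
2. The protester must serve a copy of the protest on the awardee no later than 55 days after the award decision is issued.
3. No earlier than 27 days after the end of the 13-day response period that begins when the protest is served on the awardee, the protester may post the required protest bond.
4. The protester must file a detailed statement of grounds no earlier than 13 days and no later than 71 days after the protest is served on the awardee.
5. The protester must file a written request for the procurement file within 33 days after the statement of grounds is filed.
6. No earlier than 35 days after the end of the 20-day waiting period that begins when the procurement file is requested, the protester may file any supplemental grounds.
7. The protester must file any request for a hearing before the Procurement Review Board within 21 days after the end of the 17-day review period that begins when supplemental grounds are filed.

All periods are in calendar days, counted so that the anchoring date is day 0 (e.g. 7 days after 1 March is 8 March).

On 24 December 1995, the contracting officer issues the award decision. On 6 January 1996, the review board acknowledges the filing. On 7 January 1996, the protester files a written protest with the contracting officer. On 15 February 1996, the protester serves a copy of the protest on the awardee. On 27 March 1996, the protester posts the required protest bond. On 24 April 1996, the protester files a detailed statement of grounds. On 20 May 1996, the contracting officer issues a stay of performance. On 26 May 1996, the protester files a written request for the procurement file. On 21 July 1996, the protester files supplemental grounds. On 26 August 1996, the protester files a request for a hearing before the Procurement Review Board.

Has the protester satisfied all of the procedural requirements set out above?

Yes

Step 1: 15 days after 24 December 1995 (when the award decision is issued) is 8 January 1996; 7 January 1996 is within that limit.
Step 2: 55 days after 24 December 1995 (when the award decision is issued) is 17 February 1996; done 15 February 1996 — timely.
Step 3: the earliest permitted date is 27 days after 28 February 1996 (end of the 13-day response period, which began when the protest is served on the awardee on 15 February 1996), i.e. 26 March 1996; done 27 March 1996, after the minimum wait.
Step 4: the window is 13–71 days after 15 February 1996 (when the protest is served on the awardee), so 28 February 1996 through 26 April 1996; done 24 April 1996 — within the window.
Step 5: 33 days after 24 April 1996 (when the statement of grounds is filed) is 27 May 1996; done 26 May 1996 — timely.
Step 6: the earliest permitted date is 35 days after 15 June 1996 (end of the 20-day waiting period, which began when the procurement file is requested on 26 May 1996), i.e. 20 July 1996; done 21 July 1996 — permitted.
Step 7: 21 days after 7 August 1996 (end of the 17-day review period, which began when supplemental grounds are filed on 21 July 1996) is 28 August 1996; done 26 August 1996 — timely.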